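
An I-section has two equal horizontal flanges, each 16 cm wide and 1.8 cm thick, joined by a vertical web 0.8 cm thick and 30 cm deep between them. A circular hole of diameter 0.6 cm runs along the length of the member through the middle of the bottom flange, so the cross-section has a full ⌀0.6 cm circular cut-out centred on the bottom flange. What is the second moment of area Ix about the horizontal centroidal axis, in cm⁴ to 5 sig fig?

Split into non-overlapping primitives; take the origin at the lower-left of the bounding box.
Bottom flange: 16 × 1.8, A = 28.8 cm², y = 0.9 cm, Ī = 7.776 cm⁴.
Web: 0.8 × 30, A = 24 cm², y = 16.8 cm, Ī = 1 800 cm⁴.
Top flange: 16 × 1.8, A = 28.8 cm², y = 32.7 cm, Ī = 7.776 cm⁴.
Hole (subtracted): ⌀0.6, A = 0.2827433 cm², y = 0.9 cm, Ī = 0.006361725 cm⁴.
Centroid: ȳ = ΣA·y / ΣA = 16.85528 cm.
Transfer each piece to the horizontal centroidal axis using Ī + A·d² with d = y − 16.85528:
  bottom flange: d = -15.95528 cm → contributes +7339.424 cm⁴
  web: d = -0.05528493 cm → contributes +1800.073 cm⁴
  top flange: d = 15.84472 cm → contributes +7238.16 cm⁴
  hole: d = -15.95528 cm → contributes −71.98465 cm⁴
Total I = 16305.67 cm⁴.

Ix ≈ 1.6306 × 10⁴ cm⁴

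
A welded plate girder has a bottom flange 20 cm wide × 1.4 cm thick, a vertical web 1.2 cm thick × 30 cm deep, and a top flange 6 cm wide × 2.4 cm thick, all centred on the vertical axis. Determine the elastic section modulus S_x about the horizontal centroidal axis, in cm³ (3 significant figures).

Split into non-overlapping primitives; take the origin at the lower-left of the bounding box.
Bottom plate: 20 × 1.4, A = 28 cm², y = 0.7 cm, Ī = 4.5733 cm⁴.
Web plate: 1.2 × 30, A = 36 cm², y = 16.4 cm, Ī = 2 700 cm⁴.
Top plate: 6 × 2.4, A = 14.4 cm², y = 32.6 cm, Ī = 6.912 cm⁴.
Centroid: ȳ = ΣA·y / ΣA = 13.768 cm.
Transfer each piece to the horizontal centroidal axis using Ī + A·d² with d = y − 13.768:
  bottom plate: d = -13.068 cm → contributes +4786.5 cm⁴
  web plate: d = 2.6316 cm → contributes +2949.3 cm⁴
  top plate: d = 18.832 cm → contributes +5113.6 cm⁴
Total I = 12 849 cm⁴.
Extreme fibre distance c = 20.032 cm; S = I/c = 641.45 cm³.

S_x ≈ 641 cm³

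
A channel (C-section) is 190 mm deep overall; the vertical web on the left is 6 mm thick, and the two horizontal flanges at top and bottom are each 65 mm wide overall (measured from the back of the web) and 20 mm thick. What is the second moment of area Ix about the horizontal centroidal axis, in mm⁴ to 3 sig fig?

Decompose the section into non-overlapping parts with the origin at the bottom-left of its bounding rectangle.
Web: 6 × 190, A = 1 140 mm², y = 95 mm, Ī = 3 429 500 mm⁴.
Top flange (beyond web): 59 × 20, A = 1 180 mm², y = 180 mm, Ī = 39 333 mm⁴.
Bottom flange (beyond web): 59 × 20, A = 1 180 mm², y = 10 mm, Ī = 39 333 mm⁴.
By symmetry the centroid is at mid-height, ȳ = 95 mm.
Transfer each piece to the horizontal centroidal axis using Ī + A·d² with d = y − 95:
  web: d = 0 mm → contributes +3 429 500 mm⁴
  top flange (beyond web): d = 85 mm → contributes +8 564 833 mm⁴
  bottom flange (beyond web): d = -85 mm → contributes +8 564 833 mm⁴
Total I = 20 559 167 mm⁴.

Ix ≈ 2.06 × 10⁷ mm⁴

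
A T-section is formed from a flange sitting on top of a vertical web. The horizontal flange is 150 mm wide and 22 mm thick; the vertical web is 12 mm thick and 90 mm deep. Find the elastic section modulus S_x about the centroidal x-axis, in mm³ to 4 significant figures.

Split into non-overlapping primitives; take the origin at the lower-left of the bounding box.
Flange: 150 × 22, A = 3 300 mm², y = 101 mm, Ī = 133 100 mm⁴.
Web: 12 × 90, A = 1 080 mm², y = 45 mm, Ī = 729 000 mm⁴.
Centroid: ȳ = ΣA·y / ΣA = 87.1918 mm.
Transfer each piece to the centroidal x-axis using Ī + A·d² with d = y − 87.1918:
  flange: d = 13.8082 mm → contributes +762 301 mm⁴
  web: d = -42.1918 mm → contributes +2 651 558 mm⁴
Total I = 3 413 859 mm⁴.
Extreme fibre distance c = 87.1918 mm; S = I/c = 39153.4 mm³.

S_x ≈ 3.915 × 10⁴ mm³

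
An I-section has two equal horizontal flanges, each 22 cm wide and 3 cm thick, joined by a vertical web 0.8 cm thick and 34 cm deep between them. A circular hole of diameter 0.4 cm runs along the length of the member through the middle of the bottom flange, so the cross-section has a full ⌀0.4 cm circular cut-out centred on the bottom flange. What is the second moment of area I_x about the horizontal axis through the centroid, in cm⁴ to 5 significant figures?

Treat the section as a set of non-overlapping primitives; coordinates are from the bounding-box lower-left.
Bottom flange: 22 × 3, A = 66 cm², y = 1.5 cm, Ī = 49.5 cm⁴.
Web: 0.8 × 34, A = 27.2 cm², y = 20 cm, Ī = 2620.267 cm⁴.
Top flange: 22 × 3, A = 66 cm², y = 38.5 cm, Ī = 49.5 cm⁴.
Hole (subtracted): ⌀0.4, A = 0.1256637 cm², y = 1.5 cm, Ī = 0.001256637 cm⁴.
Centroid: ȳ = ΣA·y / ΣA = 20.01461 cm.
Transfer each piece to the horizontal axis through the centroid using Ī + A·d² with d = y − 20.01461:
  bottom flange: d = -18.51461 cm → contributes +22673.7 cm⁴
  web: d = -0.01461442 cm → contributes +2620.272 cm⁴
  top flange: d = 18.48539 cm → contributes +22602.33 cm⁴
  hole: d = -18.51461 cm → contributes −43.07764 cm⁴
Total I = 47853.22 cm⁴.

I_x ≈ 4.7853 × 10⁴ cm⁴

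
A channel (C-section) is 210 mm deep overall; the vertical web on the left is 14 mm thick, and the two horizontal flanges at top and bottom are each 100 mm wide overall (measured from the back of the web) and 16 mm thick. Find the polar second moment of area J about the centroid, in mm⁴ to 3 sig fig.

Treat the section as a set of non-overlapping primitives; coordinates are from the bounding-box lower-left.
Web: 14 × 210, A = 2 940 mm², y = 105 mm, Ī = 10 804 500 mm⁴.
Top flange (beyond web): 86 × 16, A = 1 376 mm², y = 202 mm, Ī = 29 355 mm⁴.
Bottom flange (beyond web): 86 × 16, A = 1 376 mm², y = 8 mm, Ī = 29 355 mm⁴.
By symmetry the centroid is at mid-height, ȳ = 105 mm.
Transfer each piece to the centroidal x-axis using Ī + A·d² with d = y − 105:
  web: d = 0 mm → contributes +10 804 500 mm⁴
  top flange (beyond web): d = 97 mm → contributes +12 976 139 mm⁴
  bottom flange (beyond web): d = -97 mm → contributes +12 976 139 mm⁴
Total I = 36 756 777 mm⁴.
For the y-axis: x̄ = 31.174 mm.
Repeating about the centroidal y-axis gives I_y = 5 297 788 mm⁴.
Polar second moment: J = I_x + I_y = 42 054 566 mm⁴.

J ≈ 4.21 × 10⁷ mm⁴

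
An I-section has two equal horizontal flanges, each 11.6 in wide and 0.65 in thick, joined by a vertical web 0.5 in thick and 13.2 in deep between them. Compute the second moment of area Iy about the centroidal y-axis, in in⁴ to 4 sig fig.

Iy ≈ 169.2 in⁴

Decompose the section into non-overlapping parts with the origin at the bottom-left of its bounding rectangle.
Bottom flange: 11.6 × 0.65, A = 7.54 in², x = 5.8 in, Ī = 84.5485 in⁴.
Web: 0.5 × 13.2, A = 6.6 in², x = 5.8 in, Ī = 0.1375 in⁴.
Top flange: 11.6 × 0.65, A = 7.54 in², x = 5.8 in, Ī = 84.5485 in⁴.
By symmetry the centroid is at mid-width, x̄ = 5.8 in.
All pieces are centred on the centroidal y-axis, so I = ΣĪ = 169.235 in⁴.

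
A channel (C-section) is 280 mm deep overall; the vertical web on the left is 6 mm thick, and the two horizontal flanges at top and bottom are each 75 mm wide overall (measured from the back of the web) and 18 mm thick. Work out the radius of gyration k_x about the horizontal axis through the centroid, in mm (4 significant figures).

k_x ≈ 113.5 mm

Decompose the section into non-overlapping parts with the origin at the bottom-left of its bounding rectangle.
Web: 6 × 280, A = 1 680 mm², y = 140 mm, Ī = 10 976 000 mm⁴.
Top flange (beyond web): 69 × 18, A = 1 242 mm², y = 271 mm, Ī = 33 534 mm⁴.
Bottom flange (beyond web): 69 × 18, A = 1 242 mm², y = 9 mm, Ī = 33 534 mm⁴.
By symmetry the centroid is at mid-height, ȳ = 140 mm.
Transfer each piece to the horizontal axis through the centroid using Ī + A·d² with d = y − 140:
  web: d = 0 mm → contributes +10 976 000 mm⁴
  top flange (beyond web): d = 131 mm → contributes +21 347 496 mm⁴
  bottom flange (beyond web): d = -131 mm → contributes +21 347 496 mm⁴
Total I = 53 670 992 mm⁴.
Radius of gyration: k = √(I/A) = √(53 670 992 / 4 164) = 113.531 mm.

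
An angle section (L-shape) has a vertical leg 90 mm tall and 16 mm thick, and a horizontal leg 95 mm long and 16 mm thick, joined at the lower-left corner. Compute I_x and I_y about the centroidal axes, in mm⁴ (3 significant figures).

I_x ≈ 1.92 × 10⁶ mm⁴, I_y ≈ 2.21 × 10⁶ mm⁴

Treat the section as a set of non-overlapping primitives; coordinates are from the bounding-box lower-left.
Vertical leg: 16 × 90, A = 1 440 mm², y = 45 mm, Ī = 972 000 mm⁴.
Horizontal leg (remainder): 79 × 16, A = 1 264 mm², y = 8 mm, Ī = 26 965 mm⁴.
Centroid: ȳ = ΣA·y / ΣA = 27.704 mm.
Transfer each piece to the centroidal x-axis using Ī + A·d² with d = y − 27.704:
  vertical leg: d = 17.296 mm → contributes +1 402 771 mm⁴
  horizontal leg (remainder): d = -19.704 mm → contributes +517 717 mm⁴
Total I = 1 920 489 mm⁴.
For the y-axis: x̄ = 30.204 mm.
Repeating about the centroidal y-axis gives I_y = 2 206 869 mm⁴.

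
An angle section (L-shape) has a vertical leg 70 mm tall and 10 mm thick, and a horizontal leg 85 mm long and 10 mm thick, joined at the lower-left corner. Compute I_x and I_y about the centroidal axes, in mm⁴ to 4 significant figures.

I_x ≈ 6.179 × 10⁵ mm⁴, I_y ≈ 1.011 × 10⁶ mm⁴

Treat the section as a set of non-overlapping primitives; coordinates are from the bounding-box lower-left.
Vertical leg: 10 × 70, A = 700 mm², y = 35 mm, Ī = 285 833 mm⁴.
Horizontal leg (remainder): 75 × 10, A = 750 mm², y = 5 mm, Ī = 6 250 mm⁴.
Centroid: ȳ = ΣA·y / ΣA = 19.4828 mm.
Transfer each piece to the centroidal x-axis using Ī + A·d² with d = y − 19.4828:
  vertical leg: d = 15.5172 mm → contributes +454 383 mm⁴
  horizontal leg (remainder): d = -14.4828 mm → contributes +163 563 mm⁴
Total I = 617 945 mm⁴.
For the y-axis: x̄ = 26.9828 mm.
Repeating about the centroidal y-axis gives I_y = 1 011 383 mm⁴.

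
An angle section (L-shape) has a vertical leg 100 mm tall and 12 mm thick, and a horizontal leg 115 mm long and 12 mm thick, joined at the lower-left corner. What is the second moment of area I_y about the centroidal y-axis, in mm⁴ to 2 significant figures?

Treat the section as a set of non-overlapping primitives; coordinates are from the bounding-box lower-left.
Vertical leg: 12 × 100, A = 1 200 mm², x = 6 mm, Ī = 14 400 mm⁴.
Horizontal leg (remainder): 103 × 12, A = 1 236 mm², x = 63.5 mm, Ī = 1 092 727 mm⁴.
Centroid: x̄ = ΣA·x / ΣA = 35.17 mm.
Transfer each piece to the centroidal y-axis using Ī + A·d² with d = x − 35.17:
  vertical leg: d = -29.17 mm → contributes +1 035 808 mm⁴
  horizontal leg (remainder): d = 28.33 mm → contributes +2 084 385 mm⁴
Total I = 3 120 194 mm⁴.

I_y ≈ 3.1 × 10⁶ mm⁴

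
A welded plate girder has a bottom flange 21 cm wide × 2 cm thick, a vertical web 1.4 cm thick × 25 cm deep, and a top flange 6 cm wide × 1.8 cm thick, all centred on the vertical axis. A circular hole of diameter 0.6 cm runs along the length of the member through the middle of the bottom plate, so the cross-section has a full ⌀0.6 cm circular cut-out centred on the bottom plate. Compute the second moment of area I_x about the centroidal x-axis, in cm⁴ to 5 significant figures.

Split into non-overlapping primitives; take the origin at the lower-left of the bounding box.
Bottom plate: 21 × 2, A = 42 cm², y = 1 cm, Ī = 14 cm⁴.
Web plate: 1.4 × 25, A = 35 cm², y = 14.5 cm, Ī = 1822.917 cm⁴.
Top plate: 6 × 1.8, A = 10.8 cm², y = 27.9 cm, Ī = 2.916 cm⁴.
Hole (subtracted): ⌀0.6, A = 0.2827433 cm², y = 1 cm, Ī = 0.006361725 cm⁴.
Centroid: ȳ = ΣA·y / ΣA = 9.718509 cm.
Transfer each piece to the centroidal x-axis using Ī + A·d² with d = y − 9.718509:
  bottom plate: d = -8.718509 cm → contributes +3206.521 cm⁴
  web plate: d = 4.781491 cm → contributes +2623.11 cm⁴
  top plate: d = 18.18149 cm → contributes +3573.035 cm⁴
  hole: d = -8.718509 cm → contributes −21.49836 cm⁴
Total I = 9381.167 cm⁴.

I_x ≈ 9381.2 cm⁴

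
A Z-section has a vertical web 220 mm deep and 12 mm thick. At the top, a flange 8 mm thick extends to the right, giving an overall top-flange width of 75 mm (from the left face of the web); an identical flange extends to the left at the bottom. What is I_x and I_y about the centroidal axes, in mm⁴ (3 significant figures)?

Break the section into simple shapes (no overlaps), measuring from the bottom-left corner of the bounding box.
Web: 12 × 220, A = 2 640 mm², y = 110 mm, Ī = 10 648 000 mm⁴.
Top flange (beyond web): 63 × 8, A = 504 mm², y = 216 mm, Ī = 2 688 mm⁴.
Bottom flange (beyond web): 63 × 8, A = 504 mm², y = 4 mm, Ī = 2 688 mm⁴.
Centroid: ȳ = ΣA·y / ΣA = 110 mm.
Transfer each piece to the centroidal x-axis using Ī + A·d² with d = y − 110:
  web: d = 0 mm → contributes +10 648 000 mm⁴
  top flange (beyond web): d = 106 mm → contributes +5 665 632 mm⁴
  bottom flange (beyond web): d = -106 mm → contributes +5 665 632 mm⁴
Total I = 21 979 264 mm⁴.
For the y-axis: x̄ = 69 mm.
Repeating about the centroidal y-axis gives I_y = 1 782 576 mm⁴.

I_x ≈ 2.20 × 10⁷ mm⁴, I_y ≈ 1.78 × 10⁶ mm⁴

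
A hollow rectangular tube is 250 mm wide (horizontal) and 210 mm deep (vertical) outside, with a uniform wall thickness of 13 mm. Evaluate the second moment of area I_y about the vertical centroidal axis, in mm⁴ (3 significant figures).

Split into non-overlapping primitives; take the origin at the lower-left of the bounding box.
Outer rectangle: 250 × 210, A = 52 500 mm², x = 125 mm, Ī = 273 437 500 mm⁴.
Inner void (subtracted): 224 × 184, A = 41 216 mm², x = 125 mm, Ī = 172 337 835 mm⁴.
By symmetry the centroid is at mid-width, x̄ = 125 mm.
All pieces are centred on the vertical centroidal axis, so I = ΣĪ (holes subtracted) = 101 099 665 mm⁴.

I_y ≈ 1.01 × 10⁸ mm⁴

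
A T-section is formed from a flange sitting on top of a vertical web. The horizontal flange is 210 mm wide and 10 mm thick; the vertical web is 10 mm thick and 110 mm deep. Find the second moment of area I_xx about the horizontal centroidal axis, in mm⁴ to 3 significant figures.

Break the section into simple shapes (no overlaps), measuring from the bottom-left corner of the bounding box.
Flange: 210 × 10, A = 2 100 mm², y = 115 mm, Ī = 17 500 mm⁴.
Web: 10 × 110, A = 1 100 mm², y = 55 mm, Ī = 1 109 167 mm⁴.
Centroid: ȳ = ΣA·y / ΣA = 94.375 mm.
Transfer each piece to the horizontal centroidal axis using Ī + A·d² with d = y − 94.375:
  flange: d = 20.625 mm → contributes +910 820 mm⁴
  web: d = -39.375 mm → contributes +2 814 596 mm⁴
Total I = 3 725 417 mm⁴.

I_xx ≈ 3.73 × 10⁶ mm⁴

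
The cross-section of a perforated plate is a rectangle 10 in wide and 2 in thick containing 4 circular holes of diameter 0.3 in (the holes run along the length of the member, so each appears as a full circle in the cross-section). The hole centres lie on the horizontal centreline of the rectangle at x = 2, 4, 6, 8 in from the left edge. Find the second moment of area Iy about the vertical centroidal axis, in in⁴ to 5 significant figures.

Split into non-overlapping primitives; take the origin at the lower-left of the bounding box.
Plate: 10 × 2, A = 20 in², x = 5 in, Ī = 166.6667 in⁴.
Hole 1 (subtracted): ⌀0.3, A = 0.07068583 in², x = 2 in, Ī = 0.0003976078 in⁴.
Hole 2 (subtracted): ⌀0.3, A = 0.07068583 in², x = 4 in, Ī = 0.0003976078 in⁴.
Hole 3 (subtracted): ⌀0.3, A = 0.07068583 in², x = 6 in, Ī = 0.0003976078 in⁴.
Hole 4 (subtracted): ⌀0.3, A = 0.07068583 in², x = 8 in, Ī = 0.0003976078 in⁴.
By symmetry the centroid is at mid-width, x̄ = 5 in.
Transfer each piece to the vertical centroidal axis using Ī + A·d² with d = x − 5:
  plate: d = 0 in → contributes +166.6667 in⁴
  hole 1: d = -3 in → contributes −0.6365701 in⁴
  hole 2: d = -1 in → contributes −0.07108344 in⁴
  hole 3: d = 1 in → contributes −0.07108344 in⁴
  hole 4: d = 3 in → contributes −0.6365701 in⁴
Total I = 165.2514 in⁴.

Iy ≈ 165.25 in⁴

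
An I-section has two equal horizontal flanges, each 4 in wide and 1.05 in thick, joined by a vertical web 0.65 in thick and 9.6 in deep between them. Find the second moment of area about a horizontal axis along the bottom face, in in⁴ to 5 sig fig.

I_base ≈ 787.90 in⁴

Decompose the section into non-overlapping parts with the origin at the bottom-left of its bounding rectangle.
Bottom flange: 4 × 1.05, A = 4.2 in², y = 0.525 in, Ī = 0.385875 in⁴.
Web: 0.65 × 9.6, A = 6.24 in², y = 5.85 in, Ī = 47.9232 in⁴.
Top flange: 4 × 1.05, A = 4.2 in², y = 11.175 in, Ī = 0.385875 in⁴.
Transfer each piece to the bottom edge using Ī + A·d² with d = y − 0:
  bottom flange: d = 0.525 in → contributes +1.5435 in⁴
  web: d = 5.85 in → contributes +261.4716 in⁴
  top flange: d = 11.175 in → contributes +524.8845 in⁴
Total I = 787.8996 in⁴.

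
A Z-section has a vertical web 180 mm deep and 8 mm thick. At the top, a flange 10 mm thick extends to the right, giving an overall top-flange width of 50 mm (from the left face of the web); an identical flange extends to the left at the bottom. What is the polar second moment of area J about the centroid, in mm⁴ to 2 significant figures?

J ≈ 1.1 × 10⁷ mm⁴

Treat the section as a set of non-overlapping primitives; coordinates are from the bounding-box lower-left.
Web: 8 × 180, A = 1 440 mm², y = 90 mm, Ī = 3 888 000 mm⁴.
Top flange (beyond web): 42 × 10, A = 420 mm², y = 175 mm, Ī = 3 500 mm⁴.
Bottom flange (beyond web): 42 × 10, A = 420 mm², y = 5 mm, Ī = 3 500 mm⁴.
Centroid: ȳ = ΣA·y / ΣA = 90 mm.
Transfer each piece to the centroidal x-axis using Ī + A·d² with d = y − 90:
  web: d = 0 mm → contributes +3 888 000 mm⁴
  top flange (beyond web): d = 85 mm → contributes +3 038 000 mm⁴
  bottom flange (beyond web): d = -85 mm → contributes +3 038 000 mm⁴
Total I = 9 964 000 mm⁴.
For the y-axis: x̄ = 46 mm.
Repeating about the centroidal y-axis gives I_y = 656 160 mm⁴.
Polar second moment: J = I_x + I_y = 10 620 160 mm⁴.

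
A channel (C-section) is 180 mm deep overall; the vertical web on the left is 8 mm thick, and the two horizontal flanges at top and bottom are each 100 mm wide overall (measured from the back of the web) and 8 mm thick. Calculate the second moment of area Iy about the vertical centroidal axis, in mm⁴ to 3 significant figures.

Iy ≈ 2.87 × 10⁶ mm⁴

Decompose the section into non-overlapping parts with the origin at the bottom-left of its bounding rectangle.
Web: 8 × 180, A = 1 440 mm², x = 4 mm, Ī = 7 680 mm⁴.
Top flange (beyond web): 92 × 8, A = 736 mm², x = 54 mm, Ī = 519 125 mm⁴.
Bottom flange (beyond web): 92 × 8, A = 736 mm², x = 54 mm, Ī = 519 125 mm⁴.
Centroid: x̄ = ΣA·x / ΣA = 29.275 mm.
Transfer each piece to the vertical centroidal axis using Ī + A·d² with d = x − 29.275:
  web: d = -25.275 mm → contributes +927 569 mm⁴
  top flange (beyond web): d = 24.725 mm → contributes +969 071 mm⁴
  bottom flange (beyond web): d = 24.725 mm → contributes +969 071 mm⁴
Total I = 2 865 711 mm⁴.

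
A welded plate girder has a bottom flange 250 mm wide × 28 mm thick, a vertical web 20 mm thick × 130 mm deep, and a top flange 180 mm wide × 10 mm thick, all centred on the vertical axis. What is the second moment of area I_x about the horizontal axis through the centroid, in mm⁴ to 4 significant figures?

Treat the section as a set of non-overlapping primitives; coordinates are from the bounding-box lower-left.
Bottom plate: 250 × 28, A = 7 000 mm², y = 14 mm, Ī = 457 333 mm⁴.
Web plate: 20 × 130, A = 2 600 mm², y = 93 mm, Ī = 3 661 667 mm⁴.
Top plate: 180 × 10, A = 1 800 mm², y = 163 mm, Ī = 15 000 mm⁴.
Centroid: ȳ = ΣA·y / ΣA = 55.5439 mm.
Transfer each piece to the horizontal axis through the centroid using Ī + A·d² with d = y − 55.5439:
  bottom plate: d = -41.5439 mm → contributes +12 538 579 mm⁴
  web plate: d = 37.4561 mm → contributes +7 309 369 mm⁴
  top plate: d = 107.456 mm → contributes +20 799 280 mm⁴
Total I = 40 647 228 mm⁴.

I_x ≈ 4.065 × 10⁷ mm⁴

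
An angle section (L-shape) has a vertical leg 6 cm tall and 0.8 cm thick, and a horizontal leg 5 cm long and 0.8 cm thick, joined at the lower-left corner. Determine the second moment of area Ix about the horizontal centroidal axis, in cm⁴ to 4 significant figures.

Ix ≈ 27.94 cm⁴

Break the section into simple shapes (no overlaps), measuring from the bottom-left corner of the bounding box.
Vertical leg: 0.8 × 6, A = 4.8 cm², y = 3 cm, Ī = 14.4 cm⁴.
Horizontal leg (remainder): 4.2 × 0.8, A = 3.36 cm², y = 0.4 cm, Ī = 0.1792 cm⁴.
Centroid: ȳ = ΣA·y / ΣA = 1.92941 cm.
Transfer each piece to the horizontal centroidal axis using Ī + A·d² with d = y − 1.92941:
  vertical leg: d = 1.07059 cm → contributes +19.9016 cm⁴
  horizontal leg (remainder): d = -1.52941 cm → contributes +8.03858 cm⁴
Total I = 27.9401 cm⁴.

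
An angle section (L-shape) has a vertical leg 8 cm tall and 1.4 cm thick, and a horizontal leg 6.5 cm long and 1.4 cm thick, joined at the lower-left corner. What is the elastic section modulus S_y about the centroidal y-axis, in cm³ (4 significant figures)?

S_y ≈ 13.97 cm³

Split into non-overlapping primitives; take the origin at the lower-left of the bounding box.
Vertical leg: 1.4 × 8, A = 11.2 cm², x = 0.7 cm, Ī = 1.82933 cm⁴.
Horizontal leg (remainder): 5.1 × 1.4, A = 7.14 cm², x = 3.95 cm, Ī = 15.476 cm⁴.
Centroid: x̄ = ΣA·x / ΣA = 1.96527 cm.
Transfer each piece to the centroidal y-axis using Ī + A·d² with d = x − 1.96527:
  vertical leg: d = -1.26527 cm → contributes +19.7594 cm⁴
  horizontal leg (remainder): d = 1.98473 cm → contributes +43.6016 cm⁴
Total I = 63.361 cm⁴.
Extreme fibre distance c = 4.53473 cm; S = I/c = 13.9724 cm³.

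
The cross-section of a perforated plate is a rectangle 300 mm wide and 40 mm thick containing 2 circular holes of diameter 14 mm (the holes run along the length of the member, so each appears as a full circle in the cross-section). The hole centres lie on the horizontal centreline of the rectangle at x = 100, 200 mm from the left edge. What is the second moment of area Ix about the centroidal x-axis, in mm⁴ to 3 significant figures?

Break the section into simple shapes (no overlaps), measuring from the bottom-left corner of the bounding box.
Plate: 300 × 40, A = 12 000 mm², y = 20 mm, Ī = 1 600 000 mm⁴.
Hole 1 (subtracted): ⌀14, A = 153.94 mm², y = 20 mm, Ī = 1885.7 mm⁴.
Hole 2 (subtracted): ⌀14, A = 153.94 mm², y = 20 mm, Ī = 1885.7 mm⁴.
By symmetry the centroid is at mid-height, ȳ = 20 mm.
All pieces are centred on the centroidal x-axis, so I = ΣĪ (holes subtracted) = 1 596 229 mm⁴.

Ix ≈ 1.60 × 10⁶ mm⁴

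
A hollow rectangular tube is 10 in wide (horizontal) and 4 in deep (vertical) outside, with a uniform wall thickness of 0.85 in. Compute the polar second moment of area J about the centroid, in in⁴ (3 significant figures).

Decompose the section into non-overlapping parts with the origin at the bottom-left of its bounding rectangle.
Outer rectangle: 10 × 4, A = 40 in², y = 2 in, Ī = 53.333 in⁴.
Inner void (subtracted): 8.3 × 2.3, A = 19.09 in², y = 2 in, Ī = 8.4155 in⁴.
By symmetry the centroid is at mid-height, ȳ = 2 in.
All pieces are centred on the centroidal x-axis, so I = ΣĪ (holes subtracted) = 44.918 in⁴.
Repeating about the centroidal y-axis gives I_y = 223.74 in⁴.
Polar second moment: J = I_x + I_y = 268.66 in⁴.

J ≈ 269 in⁴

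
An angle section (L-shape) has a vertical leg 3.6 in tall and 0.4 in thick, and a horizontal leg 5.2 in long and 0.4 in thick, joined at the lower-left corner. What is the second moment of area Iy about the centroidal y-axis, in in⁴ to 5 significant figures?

Iy ≈ 9.2681 in⁴

Treat the section as a set of non-overlapping primitives; coordinates are from the bounding-box lower-left.
Vertical leg: 0.4 × 3.6, A = 1.44 in², x = 0.2 in, Ī = 0.0192 in⁴.
Horizontal leg (remainder): 4.8 × 0.4, A = 1.92 in², x = 2.8 in, Ī = 3.6864 in⁴.
Centroid: x̄ = ΣA·x / ΣA = 1.685714 in.
Transfer each piece to the centroidal y-axis using Ī + A·d² with d = x − 1.685714:
  vertical leg: d = -1.485714 in → contributes +3.19778 in⁴
  horizontal leg (remainder): d = 1.114286 in → contributes +6.070335 in⁴
Total I = 9.268114 in⁴.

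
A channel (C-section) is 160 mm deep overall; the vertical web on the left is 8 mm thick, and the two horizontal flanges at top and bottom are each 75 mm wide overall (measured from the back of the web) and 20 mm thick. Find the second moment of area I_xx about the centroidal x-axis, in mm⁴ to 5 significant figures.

I_xx ≈ 1.5952 × 10⁷ mm⁴

Split into non-overlapping primitives; take the origin at the lower-left of the bounding box.
Web: 8 × 160, A = 1 280 mm², y = 80 mm, Ī = 2 730 667 mm⁴.
Top flange (beyond web): 67 × 20, A = 1 340 mm², y = 150 mm, Ī = 44666.67 mm⁴.
Bottom flange (beyond web): 67 × 20, A = 1 340 mm², y = 10 mm, Ī = 44666.67 mm⁴.
By symmetry the centroid is at mid-height, ȳ = 80 mm.
Transfer each piece to the centroidal x-axis using Ī + A·d² with d = y − 80:
  web: d = 0 mm → contributes +2 730 667 mm⁴
  top flange (beyond web): d = 70 mm → contributes +6 610 667 mm⁴
  bottom flange (beyond web): d = -70 mm → contributes +6 610 667 mm⁴
Total I = 15 952 000 mm⁴.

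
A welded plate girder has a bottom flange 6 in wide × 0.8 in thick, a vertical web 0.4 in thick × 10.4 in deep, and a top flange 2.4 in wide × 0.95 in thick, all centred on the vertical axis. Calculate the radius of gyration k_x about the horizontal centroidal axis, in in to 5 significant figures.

Treat the section as a set of non-overlapping primitives; coordinates are from the bounding-box lower-left.
Bottom plate: 6 × 0.8, A = 4.8 in², y = 0.4 in, Ī = 0.256 in⁴.
Web plate: 0.4 × 10.4, A = 4.16 in², y = 6 in, Ī = 37.49547 in⁴.
Top plate: 2.4 × 0.95, A = 2.28 in², y = 11.675 in, Ī = 0.171475 in⁴.
Centroid: ȳ = ΣA·y / ΣA = 4.759698 in.
Transfer each piece to the horizontal centroidal axis using Ī + A·d² with d = y − 4.759698:
  bottom plate: d = -4.359698 in → contributes +91.48942 in⁴
  web plate: d = 1.240302 in → contributes +43.895 in⁴
  top plate: d = 6.915302 in → contributes +109.2043 in⁴
Total I = 244.5887 in⁴.
Radius of gyration: k = √(I/A) = √(244.5887 / 11.24) = 4.664822 in.

k_x ≈ 4.6648 in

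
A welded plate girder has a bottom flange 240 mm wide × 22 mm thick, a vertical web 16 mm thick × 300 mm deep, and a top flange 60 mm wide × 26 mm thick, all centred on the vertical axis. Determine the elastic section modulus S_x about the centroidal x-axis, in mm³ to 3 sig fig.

Split into non-overlapping primitives; take the origin at the lower-left of the bounding box.
Bottom plate: 240 × 22, A = 5 280 mm², y = 11 mm, Ī = 212 960 mm⁴.
Web plate: 16 × 300, A = 4 800 mm², y = 172 mm, Ī = 36 000 000 mm⁴.
Top plate: 60 × 26, A = 1 560 mm², y = 335 mm, Ī = 87 880 mm⁴.
Centroid: ȳ = ΣA·y / ΣA = 120.81 mm.
Transfer each piece to the centroidal x-axis using Ī + A·d² with d = y − 120.81:
  bottom plate: d = -109.81 mm → contributes +63 885 587 mm⁴
  web plate: d = 51.186 mm → contributes +48 575 819 mm⁴
  top plate: d = 214.19 mm → contributes +71 653 593 mm⁴
Total I = 184 114 999 mm⁴.
Extreme fibre distance c = 227.19 mm; S = I/c = 810 417 mm³.

S_x ≈ 8.10 × 10⁵ mm³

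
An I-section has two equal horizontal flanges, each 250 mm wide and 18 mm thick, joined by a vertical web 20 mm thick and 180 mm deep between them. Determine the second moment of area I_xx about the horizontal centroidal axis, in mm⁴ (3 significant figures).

Split into non-overlapping primitives; take the origin at the lower-left of the bounding box.
Bottom flange: 250 × 18, A = 4 500 mm², y = 9 mm, Ī = 121 500 mm⁴.
Web: 20 × 180, A = 3 600 mm², y = 108 mm, Ī = 9 720 000 mm⁴.
Top flange: 250 × 18, A = 4 500 mm², y = 207 mm, Ī = 121 500 mm⁴.
By symmetry the centroid is at mid-height, ȳ = 108 mm.
Transfer each piece to the horizontal centroidal axis using Ī + A·d² with d = y − 108:
  bottom flange: d = -99 mm → contributes +44 226 000 mm⁴
  web: d = 0 mm → contributes +9 720 000 mm⁴
  top flange: d = 99 mm → contributes +44 226 000 mm⁴
Total I = 98 172 000 mm⁴.

I_xx ≈ 9.82 × 10⁷ mm⁴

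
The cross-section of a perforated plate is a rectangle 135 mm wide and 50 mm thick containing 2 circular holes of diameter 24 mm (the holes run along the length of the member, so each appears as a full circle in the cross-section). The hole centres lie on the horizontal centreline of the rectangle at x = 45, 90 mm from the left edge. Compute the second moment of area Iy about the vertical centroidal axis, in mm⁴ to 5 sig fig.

Iy ≈ 9.7609 × 10⁶ mm⁴

Break the section into simple shapes (no overlaps), measuring from the bottom-left corner of the bounding box.
Plate: 135 × 50, A = 6 750 mm², x = 67.5 mm, Ī = 10 251 563 mm⁴.
Hole 1 (subtracted): ⌀24, A = 452.3893 mm², x = 45 mm, Ī = 16286.02 mm⁴.
Hole 2 (subtracted): ⌀24, A = 452.3893 mm², x = 90 mm, Ī = 16286.02 mm⁴.
By symmetry the centroid is at mid-width, x̄ = 67.5 mm.
Transfer each piece to the vertical centroidal axis using Ī + A·d² with d = x − 67.5:
  plate: d = 0 mm → contributes +10 251 563 mm⁴
  hole 1: d = -22.5 mm → contributes −245308.1 mm⁴
  hole 2: d = 22.5 mm → contributes −245308.1 mm⁴
Total I = 9 760 946 mm⁴.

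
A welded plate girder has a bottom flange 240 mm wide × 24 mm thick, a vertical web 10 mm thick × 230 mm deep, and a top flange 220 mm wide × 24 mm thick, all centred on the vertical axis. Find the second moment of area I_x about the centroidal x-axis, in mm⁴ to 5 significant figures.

I_x ≈ 1.8845 × 10⁸ mm⁴

Split into non-overlapping primitives; take the origin at the lower-left of the bounding box.
Bottom plate: 240 × 24, A = 5 760 mm², y = 12 mm, Ī = 276 480 mm⁴.
Web plate: 10 × 230, A = 2 300 mm², y = 139 mm, Ī = 10 139 167 mm⁴.
Top plate: 220 × 24, A = 5 280 mm², y = 266 mm, Ī = 253 440 mm⁴.
Centroid: ȳ = ΣA·y / ΣA = 134.4303 mm.
Transfer each piece to the centroidal x-axis using Ī + A·d² with d = y − 134.4303:
  bottom plate: d = -122.4303 mm → contributes +86 614 126 mm⁴
  web plate: d = 4.569715 mm → contributes +10 187 196 mm⁴
  top plate: d = 131.5697 mm → contributes +91 653 355 mm⁴
Total I = 188 454 677 mm⁴.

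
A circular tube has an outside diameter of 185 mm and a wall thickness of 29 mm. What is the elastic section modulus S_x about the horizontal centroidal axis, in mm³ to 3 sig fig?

Decompose the section into non-overlapping parts with the origin at the bottom-left of its bounding rectangle.
Outer circle: ⌀185, A = 26 880 mm², y = 92.5 mm, Ī = 57 498 539 mm⁴.
Bore (subtracted): ⌀127, A = 12 668 mm², y = 92.5 mm, Ī = 12 769 820 mm⁴.
By symmetry the centroid is at mid-height, ȳ = 92.5 mm.
All pieces are centred on the horizontal centroidal axis, so I = ΣĪ (holes subtracted) = 44 728 719 mm⁴.
Extreme fibre distance c = 92.5 mm; S = I/c = 483 554 mm³.

S_x ≈ 4.84 × 10⁵ mm³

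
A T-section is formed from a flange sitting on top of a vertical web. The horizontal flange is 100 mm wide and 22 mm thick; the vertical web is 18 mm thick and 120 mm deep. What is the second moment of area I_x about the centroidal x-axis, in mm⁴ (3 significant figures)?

Decompose the section into non-overlapping parts with the origin at the bottom-left of its bounding rectangle.
Flange: 100 × 22, A = 2 200 mm², y = 131 mm, Ī = 88 733 mm⁴.
Web: 18 × 120, A = 2 160 mm², y = 60 mm, Ī = 2 592 000 mm⁴.
Centroid: ȳ = ΣA·y / ΣA = 95.826 mm.
Transfer each piece to the centroidal x-axis using Ī + A·d² with d = y − 95.826:
  flange: d = 35.174 mm → contributes +2 810 644 mm⁴
  web: d = -35.826 mm → contributes +5 364 317 mm⁴
Total I = 8 174 961 mm⁴.

I_x ≈ 8.17 × 10⁶ mm⁴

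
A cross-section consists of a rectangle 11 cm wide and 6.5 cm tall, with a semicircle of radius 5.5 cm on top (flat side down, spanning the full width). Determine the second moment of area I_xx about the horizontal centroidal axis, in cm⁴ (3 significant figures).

Break the section into simple shapes (no overlaps), measuring from the bottom-left corner of the bounding box.
Rectangular body: 11 × 6.5, A = 71.5 cm², y = 3.25 cm, Ī = 251.74 cm⁴.
Semicircular cap: semicircle r = 5.5, A = 47.517 cm², y = 8.8343 cm, Ī = 100.43 cm⁴.
Centroid: ȳ = ΣA·y / ΣA = 5.4795 cm.
Transfer each piece to the horizontal centroidal axis using Ī + A·d² with d = y − 5.4795:
  rectangular body: d = -2.2295 cm → contributes +607.14 cm⁴
  semicircular cap: d = 3.3548 cm → contributes +635.21 cm⁴
Total I = 1242.4 cm⁴.

I_xx ≈ 1240 cm⁴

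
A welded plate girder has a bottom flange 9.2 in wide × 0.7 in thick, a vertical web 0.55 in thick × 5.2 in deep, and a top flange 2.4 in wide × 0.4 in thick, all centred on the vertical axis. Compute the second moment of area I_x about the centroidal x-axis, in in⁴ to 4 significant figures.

I_x ≈ 44.36 in⁴

Split into non-overlapping primitives; take the origin at the lower-left of the bounding box.
Bottom plate: 9.2 × 0.7, A = 6.44 in², y = 0.35 in, Ī = 0.262967 in⁴.
Web plate: 0.55 × 5.2, A = 2.86 in², y = 3.3 in, Ī = 6.44453 in⁴.
Top plate: 2.4 × 0.4, A = 0.96 in², y = 6.1 in, Ī = 0.0128 in⁴.
Centroid: ȳ = ΣA·y / ΣA = 1.71033 in.
Transfer each piece to the centroidal x-axis using Ī + A·d² with d = y − 1.71033:
  bottom plate: d = -1.36033 in → contributes +12.1802 in⁴
  web plate: d = 1.58967 in → contributes +13.6719 in⁴
  top plate: d = 4.38967 in → contributes +18.5112 in⁴
Total I = 44.3633 in⁴.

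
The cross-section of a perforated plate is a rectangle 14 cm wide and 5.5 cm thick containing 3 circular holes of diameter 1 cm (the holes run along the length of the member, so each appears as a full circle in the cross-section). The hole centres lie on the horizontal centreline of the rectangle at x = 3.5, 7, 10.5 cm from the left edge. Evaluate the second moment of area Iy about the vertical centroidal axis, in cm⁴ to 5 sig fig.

Iy ≈ 1238.3 cm⁴

Split into non-overlapping primitives; take the origin at the lower-left of the bounding box.
Plate: 14 × 5.5, A = 77 cm², x = 7 cm, Ī = 1257.667 cm⁴.
Hole 1 (subtracted): ⌀1, A = 0.7853982 cm², x = 3.5 cm, Ī = 0.04908739 cm⁴.
Hole 2 (subtracted): ⌀1, A = 0.7853982 cm², x = 7 cm, Ī = 0.04908739 cm⁴.
Hole 3 (subtracted): ⌀1, A = 0.7853982 cm², x = 10.5 cm, Ī = 0.04908739 cm⁴.
By symmetry the centroid is at mid-width, x̄ = 7 cm.
Transfer each piece to the vertical centroidal axis using Ī + A·d² with d = x − 7:
  plate: d = 0 cm → contributes +1257.667 cm⁴
  hole 1: d = -3.5 cm → contributes −9.670215 cm⁴
  hole 2: d = 0 cm → contributes −0.04908739 cm⁴
  hole 3: d = 3.5 cm → contributes −9.670215 cm⁴
Total I = 1238.277 cm⁴.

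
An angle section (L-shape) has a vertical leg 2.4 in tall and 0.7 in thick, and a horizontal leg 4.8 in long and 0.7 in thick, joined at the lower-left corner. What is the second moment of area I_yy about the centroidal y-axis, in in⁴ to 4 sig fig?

Treat the section as a set of non-overlapping primitives; coordinates are from the bounding-box lower-left.
Vertical leg: 0.7 × 2.4, A = 1.68 in², x = 0.35 in, Ī = 0.0686 in⁴.
Horizontal leg (remainder): 4.1 × 0.7, A = 2.87 in², x = 2.75 in, Ī = 4.02039 in⁴.
Centroid: x̄ = ΣA·x / ΣA = 1.86385 in.
Transfer each piece to the centroidal y-axis using Ī + A·d² with d = x − 1.86385:
  vertical leg: d = -1.51385 in → contributes +3.91871 in⁴
  horizontal leg (remainder): d = 0.886154 in → contributes +6.27411 in⁴
Total I = 10.1928 in⁴.

I_yy ≈ 10.19 in⁴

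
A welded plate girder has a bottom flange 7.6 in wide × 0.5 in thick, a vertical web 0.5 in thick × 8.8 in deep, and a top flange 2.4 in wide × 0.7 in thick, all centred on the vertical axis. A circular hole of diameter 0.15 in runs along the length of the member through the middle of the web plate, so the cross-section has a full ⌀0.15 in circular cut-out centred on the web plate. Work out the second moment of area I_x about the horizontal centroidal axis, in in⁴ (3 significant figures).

Decompose the section into non-overlapping parts with the origin at the bottom-left of its bounding rectangle.
Bottom plate: 7.6 × 0.5, A = 3.8 in², y = 0.25 in, Ī = 0.079167 in⁴.
Web plate: 0.5 × 8.8, A = 4.4 in², y = 4.9 in, Ī = 28.395 in⁴.
Top plate: 2.4 × 0.7, A = 1.68 in², y = 9.65 in, Ī = 0.0686 in⁴.
Hole (subtracted): ⌀0.15, A = 0.017671 in², y = 4.9 in, Ī = 0.00002485 in⁴.
Centroid: ȳ = ΣA·y / ΣA = 3.9175 in.
Transfer each piece to the horizontal centroidal axis using Ī + A·d² with d = y − 3.9175:
  bottom plate: d = -3.6675 in → contributes +51.191 in⁴
  web plate: d = 0.98253 in → contributes +32.642 in⁴
  top plate: d = 5.7325 in → contributes +55.277 in⁴
  hole: d = 0.98253 in → contributes −0.017084 in⁴
Total I = 139.09 in⁴.

I_x ≈ 139 in⁴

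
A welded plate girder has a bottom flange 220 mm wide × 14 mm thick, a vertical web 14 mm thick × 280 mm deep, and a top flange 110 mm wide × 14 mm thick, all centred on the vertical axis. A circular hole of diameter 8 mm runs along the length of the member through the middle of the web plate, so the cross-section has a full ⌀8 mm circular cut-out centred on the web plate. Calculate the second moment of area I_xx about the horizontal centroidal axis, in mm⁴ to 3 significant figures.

Split into non-overlapping primitives; take the origin at the lower-left of the bounding box.
Bottom plate: 220 × 14, A = 3 080 mm², y = 7 mm, Ī = 50 307 mm⁴.
Web plate: 14 × 280, A = 3 920 mm², y = 154 mm, Ī = 25 610 667 mm⁴.
Top plate: 110 × 14, A = 1 540 mm², y = 301 mm, Ī = 25 153 mm⁴.
Hole (subtracted): ⌀8, A = 50.265 mm², y = 154 mm, Ī = 201.06 mm⁴.
Centroid: ȳ = ΣA·y / ΣA = 127.33 mm.
Transfer each piece to the horizontal centroidal axis using Ī + A·d² with d = y − 127.33:
  bottom plate: d = -120.33 mm → contributes +44 650 177 mm⁴
  web plate: d = 26.665 mm → contributes +28 397 904 mm⁴
  top plate: d = 173.67 mm → contributes +46 470 910 mm⁴
  hole: d = 26.665 mm → contributes −35 941 mm⁴
Total I = 119 483 050 mm⁴.

I_xx ≈ 1.19 × 10⁸ mm⁴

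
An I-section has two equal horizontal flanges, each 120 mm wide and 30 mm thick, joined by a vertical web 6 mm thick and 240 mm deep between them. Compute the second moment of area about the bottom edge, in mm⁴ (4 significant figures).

Break the section into simple shapes (no overlaps), measuring from the bottom-left corner of the bounding box.
Bottom flange: 120 × 30, A = 3 600 mm², y = 15 mm, Ī = 270 000 mm⁴.
Web: 6 × 240, A = 1 440 mm², y = 150 mm, Ī = 6 912 000 mm⁴.
Top flange: 120 × 30, A = 3 600 mm², y = 285 mm, Ī = 270 000 mm⁴.
Transfer each piece to the bottom edge using Ī + A·d² with d = y − 0:
  bottom flange: d = 15 mm → contributes +1 080 000 mm⁴
  web: d = 150 mm → contributes +39 312 000 mm⁴
  top flange: d = 285 mm → contributes +292 680 000 mm⁴
Total I = 333 072 000 mm⁴.

I_base ≈ 3.331 × 10⁸ mm⁴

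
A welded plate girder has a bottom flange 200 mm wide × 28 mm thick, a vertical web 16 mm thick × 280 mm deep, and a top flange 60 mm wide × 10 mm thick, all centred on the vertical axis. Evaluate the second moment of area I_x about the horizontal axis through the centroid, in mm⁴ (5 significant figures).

I_x ≈ 1.1877 × 10⁸ mm⁴

Split into non-overlapping primitives; take the origin at the lower-left of the bounding box.
Bottom plate: 200 × 28, A = 5 600 mm², y = 14 mm, Ī = 365866.7 mm⁴.
Web plate: 16 × 280, A = 4 480 mm², y = 168 mm, Ī = 29 269 333 mm⁴.
Top plate: 60 × 10, A = 600 mm², y = 313 mm, Ī = 5 000 mm⁴.
Centroid: ȳ = ΣA·y / ΣA = 95.397 mm.
Transfer each piece to the horizontal axis through the centroid using Ī + A·d² with d = y − 95.397:
  bottom plate: d = -81.397 mm → contributes +37 468 511 mm⁴
  web plate: d = 72.603 mm → contributes +52 884 287 mm⁴
  top plate: d = 217.603 mm → contributes +28 415 638 mm⁴
Total I = 118 768 437 mm⁴.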